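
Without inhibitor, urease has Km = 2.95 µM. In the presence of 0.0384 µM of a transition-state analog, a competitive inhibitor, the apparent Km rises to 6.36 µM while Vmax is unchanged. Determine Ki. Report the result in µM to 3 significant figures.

0.0332 µM

Competitive: Km,app = α·Km with α = 1 + [I]/Ki.
α = Km,app/Km = 6.36/2.95 = 2.156.
Ki = [I]/(α − 1) = 0.0384/1.156 = 0.0332 µM.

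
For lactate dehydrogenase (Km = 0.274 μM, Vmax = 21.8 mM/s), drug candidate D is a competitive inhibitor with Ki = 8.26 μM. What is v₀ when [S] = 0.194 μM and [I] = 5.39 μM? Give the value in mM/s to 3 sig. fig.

6.54 mM/s

With α = 1 + [I]/Ki = 1 + 5.39/8.26 = 1.653, the competitive rate law is v = Vmax[S] / (αKm + [S]).
v = 21.8×0.194 / (1.653×0.274 + 0.194) = 4.229/0.6468 = 6.54 mM/s.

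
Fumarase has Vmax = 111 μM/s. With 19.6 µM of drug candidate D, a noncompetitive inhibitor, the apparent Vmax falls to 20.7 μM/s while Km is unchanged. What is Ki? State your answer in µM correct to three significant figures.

4.49 µM

Noncompetitive: Vmax,app = Vmax/α with α = 1 + [I]/Ki.
α = Vmax/Vmax,app = 111/20.7 = 5.362.
Since α = 1 + [I]/Ki, [I]/Ki = 5.362 − 1 = 4.362 and Ki = 19.6/4.362 = 4.49 µM.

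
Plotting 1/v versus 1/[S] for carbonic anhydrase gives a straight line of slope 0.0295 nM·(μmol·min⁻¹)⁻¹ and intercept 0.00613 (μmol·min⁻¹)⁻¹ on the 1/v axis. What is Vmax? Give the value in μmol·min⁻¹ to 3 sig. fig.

163 μmol·min⁻¹

The y-intercept of a Lineweaver–Burk plot equals 1/Vmax, so Vmax = 1/0.00613 = 163 μmol·min⁻¹.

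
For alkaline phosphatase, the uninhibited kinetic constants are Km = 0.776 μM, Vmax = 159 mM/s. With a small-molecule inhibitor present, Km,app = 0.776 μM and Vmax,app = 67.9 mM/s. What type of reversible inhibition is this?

Vmax decreases (159 → 67.9 mM/s) while Km is unchanged — pure noncompetitive inhibition.

noncompetitive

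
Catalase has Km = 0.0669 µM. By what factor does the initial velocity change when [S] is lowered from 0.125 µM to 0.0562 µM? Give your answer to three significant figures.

The fractional saturations are [S]/(Km+[S]) = 0.125/0.1919 = 0.6514 and 0.0562/0.1231 = 0.4565.
v₂/v₁ is just their ratio: 0.4565/0.6514 = 0.701.

0.701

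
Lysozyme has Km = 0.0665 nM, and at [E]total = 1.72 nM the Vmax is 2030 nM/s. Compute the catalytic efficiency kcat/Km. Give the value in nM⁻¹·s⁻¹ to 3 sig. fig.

kcat = Vmax/[E]total = 2030/1.72 = 1180 s⁻¹.
kcat/Km = 1180/0.0665 = 17700 nM⁻¹·s⁻¹.

17700 nM⁻¹·s⁻¹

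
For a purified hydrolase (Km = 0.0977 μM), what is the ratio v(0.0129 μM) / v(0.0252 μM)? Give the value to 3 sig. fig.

The fractional saturations are [S]/(Km+[S]) = 0.0252/0.1229 = 0.2050 and 0.0129/0.1106 = 0.1166.
v₂/v₁ is just their ratio: 0.1166/0.2050 = 0.569.

0.569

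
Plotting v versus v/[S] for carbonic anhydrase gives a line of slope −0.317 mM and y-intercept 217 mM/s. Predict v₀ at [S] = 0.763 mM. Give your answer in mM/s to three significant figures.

153 mM/s

In the Eadie–Hofstee form v = Vmax − Km·(v/[S]), the slope is −Km and the intercept is Vmax, so Km = 0.317 mM and Vmax = 217 mM/s.
v = 217 × 0.763/(0.317 + 0.763) = 153 mM/s.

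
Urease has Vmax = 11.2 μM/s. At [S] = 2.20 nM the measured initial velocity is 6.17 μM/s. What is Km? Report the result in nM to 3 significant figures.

1.79 nM

From v = Vmax[S]/(Km+[S]), Km = [S](Vmax − v)/v.
Km = 2.20 × (11.2 − 6.17) / 6.17 = 11.07/6.17 = 1.79 nM.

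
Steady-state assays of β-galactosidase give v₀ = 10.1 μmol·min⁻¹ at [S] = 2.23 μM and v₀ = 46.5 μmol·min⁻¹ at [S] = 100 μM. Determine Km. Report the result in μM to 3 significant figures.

8.96 μM

From v = Vmax[S]/(Km+[S]), each point gives Vmax = v(Km+[S])/[S].
Equating: 10.1(Km+2.23)/2.23 = 46.5(Km+100)/100.
4.529·Km + 10.1 = 0.4650·Km + 46.5, so (4.529 − 0.4650)·Km = 46.5 − 10.1.
Km = 36.40/4.064 = 8.96 μM; then Vmax = 10.1(8.96+2.23)/2.23 = 50.7 μmol·min⁻¹.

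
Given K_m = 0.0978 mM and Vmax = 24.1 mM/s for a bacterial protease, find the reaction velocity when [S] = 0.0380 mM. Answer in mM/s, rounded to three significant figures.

[S]/(Km+[S]) = 0.0380/0.1358 = 0.2798, the fractional saturation.
v = 0.2798 × Vmax = 0.2798 × 24.1 = 6.74 mM/s.

6.74 mM/s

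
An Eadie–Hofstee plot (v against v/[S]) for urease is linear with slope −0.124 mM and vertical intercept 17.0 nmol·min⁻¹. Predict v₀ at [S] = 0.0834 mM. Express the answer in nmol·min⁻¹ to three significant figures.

In the Eadie–Hofstee form v = Vmax − Km·(v/[S]), the slope is −Km and the intercept is Vmax, so Km = 0.124 mM and Vmax = 17.0 nmol·min⁻¹.
v = 17.0 × 0.0834/(0.124 + 0.0834) = 6.84 nmol·min⁻¹.

6.84 nmol·min⁻¹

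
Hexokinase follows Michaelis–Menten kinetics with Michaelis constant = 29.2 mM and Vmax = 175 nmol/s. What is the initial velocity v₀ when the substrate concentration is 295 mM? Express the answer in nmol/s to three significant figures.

159 nmol/s

v = Vmax·[S]/(Km + [S]) = 175 × 295 / (29.2 + 295)
  = 51620 / 324.2 = 159 nmol/s.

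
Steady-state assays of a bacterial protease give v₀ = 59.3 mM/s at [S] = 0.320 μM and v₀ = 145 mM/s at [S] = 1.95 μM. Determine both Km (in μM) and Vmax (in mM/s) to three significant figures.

In reciprocal form, 1/v = (Km/Vmax)·(1/[S]) + 1/Vmax. The two points give (1/[S], 1/v) = (3.125, 0.01686) and (0.5128, 0.006897).
Slope = (0.01686 − 0.006897)/(3.125 − 0.5128) = 0.003816; intercept = 0.01686 − 0.003816×3.125 = 0.004940.
Vmax = 1/intercept = 202 mM/s; Km = slope × Vmax = 0.003816 × 202 = 0.772 μM.

Km = 0.772 μM; Vmax = 202 mM/s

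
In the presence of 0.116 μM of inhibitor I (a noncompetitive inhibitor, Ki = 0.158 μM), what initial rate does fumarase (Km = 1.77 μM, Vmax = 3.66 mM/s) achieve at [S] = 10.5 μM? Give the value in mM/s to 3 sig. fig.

α = 1 + [I]/Ki = 1 + 0.116/0.158 = 1.734.
For a noncompetitive inhibitor, Vmax is reduced to Vmax/α while Km is unchanged: Km,app = 1.77 μM, Vmax,app = 2.11 mM/s.
v = Vmax,app·[S]/(Km,app + [S]) = 2.11 × 10.5/(1.77 + 10.5) = 1.81 mM/s.

1.81 mM/s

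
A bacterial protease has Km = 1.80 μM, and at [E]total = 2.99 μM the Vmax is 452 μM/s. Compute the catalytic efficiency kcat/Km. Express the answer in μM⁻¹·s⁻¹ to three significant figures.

kcat = Vmax/[E]total = 452/2.99 = 151 s⁻¹.
kcat/Km = 151/1.80 = 84.0 μM⁻¹·s⁻¹.

84.0 μM⁻¹·s⁻¹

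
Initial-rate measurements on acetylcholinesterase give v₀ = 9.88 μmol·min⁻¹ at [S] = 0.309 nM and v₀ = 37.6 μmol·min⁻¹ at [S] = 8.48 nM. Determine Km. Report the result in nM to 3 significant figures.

From v = Vmax[S]/(Km+[S]), each point gives Vmax = v(Km+[S])/[S].
Equating: 9.88(Km+0.309)/0.309 = 37.6(Km+8.48)/8.48.
31.97·Km + 9.88 = 4.434·Km + 37.6, so (31.97 − 4.434)·Km = 37.6 − 9.88.
Km = 27.72/27.54 = 1.01 nM; then Vmax = 9.88(1.01+0.309)/0.309 = 42.1 μmol·min⁻¹.

1.01 nM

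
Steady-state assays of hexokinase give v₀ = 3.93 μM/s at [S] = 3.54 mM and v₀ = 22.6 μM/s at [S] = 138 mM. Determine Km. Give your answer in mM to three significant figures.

In reciprocal form, 1/v = (Km/Vmax)·(1/[S]) + 1/Vmax. The two points give (1/[S], 1/v) = (0.2825, 0.2545) and (0.007246, 0.04425).
Slope = (0.2545 − 0.04425)/(0.2825 − 0.007246) = 0.7637; intercept = 0.2545 − 0.7637×0.2825 = 0.03871.
Vmax = 1/intercept = 25.8 μM/s; Km = slope × Vmax = 0.7637 × 25.8 = 19.7 mM.

19.7 mM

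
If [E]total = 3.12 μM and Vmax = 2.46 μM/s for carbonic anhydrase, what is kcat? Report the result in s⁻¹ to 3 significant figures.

kcat = Vmax/[E]total = 2.46 μM/s / 3.12 μM = 0.788 s⁻¹.

0.788 s⁻¹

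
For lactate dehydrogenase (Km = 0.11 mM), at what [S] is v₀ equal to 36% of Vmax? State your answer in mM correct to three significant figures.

v/Vmax = [S]/(Km+[S]) = 0.36, so [S] = Km·0.36/(1 − 0.36) = 0.11 × 0.5625.
[S] = 0.0619 mM.

0.0619 mM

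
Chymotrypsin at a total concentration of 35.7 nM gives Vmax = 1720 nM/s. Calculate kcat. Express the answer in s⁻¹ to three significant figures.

kcat = Vmax/[E]total = 1720 nM/s / 35.7 nM = 48.2 s⁻¹.

48.2 s⁻¹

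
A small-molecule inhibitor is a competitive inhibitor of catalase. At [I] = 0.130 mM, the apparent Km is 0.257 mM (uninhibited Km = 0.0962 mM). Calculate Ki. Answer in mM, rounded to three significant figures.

Competitive: Km,app = α·Km with α = 1 + [I]/Ki.
α = Km,app/Km = 0.257/0.0962 = 2.672.
Ki = [I]/(α − 1) = 0.130/1.672 = 0.0778 mM.

0.0778 mM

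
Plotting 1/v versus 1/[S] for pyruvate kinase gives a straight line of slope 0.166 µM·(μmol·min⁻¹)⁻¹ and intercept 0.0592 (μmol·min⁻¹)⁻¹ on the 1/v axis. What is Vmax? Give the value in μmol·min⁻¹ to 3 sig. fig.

16.9 μmol·min⁻¹

The y-intercept of a Lineweaver–Burk plot equals 1/Vmax, so Vmax = 1/0.0592 = 16.9 μmol·min⁻¹.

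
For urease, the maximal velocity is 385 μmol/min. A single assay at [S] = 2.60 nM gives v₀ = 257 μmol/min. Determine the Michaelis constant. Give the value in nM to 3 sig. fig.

From v = Vmax[S]/(Km+[S]), Km = [S](Vmax − v)/v.
Km = 2.60 × (385 − 257) / 257 = 332.8/257 = 1.29 nM.

1.29 nM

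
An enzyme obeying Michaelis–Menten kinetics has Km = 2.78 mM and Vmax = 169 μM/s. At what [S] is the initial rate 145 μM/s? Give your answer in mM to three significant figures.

16.8 mM

The required fractional saturation is v/Vmax = 145/169 = 0.8580.
Then [S]/(Km+[S]) = 0.8580 ⇒ [S] = 2.78 × 0.8580/(1 − 0.8580) = 16.8 mM.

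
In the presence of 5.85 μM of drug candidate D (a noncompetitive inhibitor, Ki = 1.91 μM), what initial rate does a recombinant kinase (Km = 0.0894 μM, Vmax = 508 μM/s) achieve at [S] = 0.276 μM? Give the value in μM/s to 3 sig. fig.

With α = 1 + [I]/Ki = 1 + 5.85/1.91 = 4.063, the noncompetitive rate law is v = (Vmax/α)·[S] / (Km + [S]).
v = (508/4.063)×0.276 / (0.0894 + 0.276) = 34.51/0.3654 = 94.4 μM/s.

94.4 μM/s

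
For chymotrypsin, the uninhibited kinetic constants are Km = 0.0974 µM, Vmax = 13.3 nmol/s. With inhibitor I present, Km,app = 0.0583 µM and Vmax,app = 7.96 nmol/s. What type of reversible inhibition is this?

Both Km and Vmax decrease by the same factor (~1.67-fold) — characteristic of uncompetitive inhibition.

uncompetitive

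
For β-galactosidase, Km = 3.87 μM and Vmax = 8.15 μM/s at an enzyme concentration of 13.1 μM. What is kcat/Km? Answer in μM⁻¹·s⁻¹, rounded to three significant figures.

kcat = Vmax/[E]total = 8.15/13.1 = 0.622 s⁻¹.
kcat/Km = 0.622/3.87 = 0.161 μM⁻¹·s⁻¹.

0.161 μM⁻¹·s⁻¹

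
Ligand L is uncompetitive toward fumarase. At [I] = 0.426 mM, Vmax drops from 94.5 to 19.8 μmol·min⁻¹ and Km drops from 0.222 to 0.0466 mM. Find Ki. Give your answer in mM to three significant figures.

Uncompetitive: Vmax,app = Vmax/α (and Km,app = Km/α) with α = 1 + [I]/Ki.
α = Vmax/Vmax,app = 94.5/19.8 = 4.773.
Ki = [I]/(α − 1) = 0.426/3.773 = 0.113 mM.

0.113 mM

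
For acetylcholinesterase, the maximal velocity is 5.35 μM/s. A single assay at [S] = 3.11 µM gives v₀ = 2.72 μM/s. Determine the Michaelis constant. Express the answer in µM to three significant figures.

3.01 µM

v/Vmax = 2.72/5.35 = 0.5084 = [S]/(Km+[S]).
So Km + [S] = [S]/0.5084 = 6.117 µM, giving Km = 6.117 − 3.11 = 3.01 µM.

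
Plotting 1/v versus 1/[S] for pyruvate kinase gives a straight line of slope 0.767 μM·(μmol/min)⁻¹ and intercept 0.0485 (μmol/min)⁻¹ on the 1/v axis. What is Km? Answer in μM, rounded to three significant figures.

15.8 μM

y-intercept = 1/Vmax ⇒ Vmax = 20.6 μmol/min; slope = Km/Vmax ⇒ Km = slope × Vmax.
Km = 0.767 × 20.6 = 15.8 μM.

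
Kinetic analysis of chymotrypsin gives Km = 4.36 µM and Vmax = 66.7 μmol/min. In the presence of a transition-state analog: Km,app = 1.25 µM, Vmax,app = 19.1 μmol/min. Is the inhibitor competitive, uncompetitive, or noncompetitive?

uncompetitive

Both Km and Vmax decrease by the same factor (~3.49-fold) — characteristic of uncompetitive inhibition.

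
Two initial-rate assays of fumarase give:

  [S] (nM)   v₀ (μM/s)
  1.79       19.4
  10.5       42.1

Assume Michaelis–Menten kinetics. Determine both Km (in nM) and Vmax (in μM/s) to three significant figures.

From v = Vmax[S]/(Km+[S]), each point gives Vmax = v(Km+[S])/[S].
Equating: 19.4(Km+1.79)/1.79 = 42.1(Km+10.5)/10.5.
10.84·Km + 19.4 = 4.010·Km + 42.1, so (10.84 − 4.010)·Km = 42.1 − 19.4.
Km = 22.70/6.828 = 3.32 nM; then Vmax = 19.4(3.32+1.79)/1.79 = 55.4 μM/s.

Km = 3.32 nM; Vmax = 55.4 μM/s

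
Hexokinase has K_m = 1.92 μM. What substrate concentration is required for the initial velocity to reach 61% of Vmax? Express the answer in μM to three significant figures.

v/Vmax = [S]/(Km+[S]) = 0.61, so [S] = Km·0.61/(1 − 0.61) = 1.92 × 1.564.
[S] = 3.00 μM.

3.00 μM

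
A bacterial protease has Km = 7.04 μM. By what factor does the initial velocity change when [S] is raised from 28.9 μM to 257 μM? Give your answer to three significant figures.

The fractional saturations are [S]/(Km+[S]) = 28.9/35.94 = 0.8041 and 257/264.0 = 0.9733.
v₂/v₁ is just their ratio: 0.9733/0.8041 = 1.21.

1.21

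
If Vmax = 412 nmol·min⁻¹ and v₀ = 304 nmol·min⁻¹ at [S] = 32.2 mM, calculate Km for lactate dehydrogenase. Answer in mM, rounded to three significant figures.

11.4 mM

v/Vmax = 304/412 = 0.7379 = [S]/(Km+[S]).
So Km + [S] = [S]/0.7379 = 43.64 mM, giving Km = 43.64 − 32.2 = 11.4 mM.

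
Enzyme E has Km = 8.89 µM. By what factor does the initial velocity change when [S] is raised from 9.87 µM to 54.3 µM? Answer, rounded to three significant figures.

Since Vmax cancels, v₂/v₁ = [S]₂(Km+[S]₁) / [S]₁(Km+[S]₂).
= 54.3×(8.89+9.87) / (9.87×(8.89+54.3)) = 1019/623.7 = 1.63.

1.63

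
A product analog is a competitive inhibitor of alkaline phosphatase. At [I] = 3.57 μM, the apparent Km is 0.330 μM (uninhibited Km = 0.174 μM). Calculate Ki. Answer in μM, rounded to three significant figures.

3.98 μM

Competitive: Km,app = α·Km with α = 1 + [I]/Ki.
α = Km,app/Km = 0.330/0.174 = 1.897.
Ki = [I]/(α − 1) = 3.57/0.8966 = 3.98 μM.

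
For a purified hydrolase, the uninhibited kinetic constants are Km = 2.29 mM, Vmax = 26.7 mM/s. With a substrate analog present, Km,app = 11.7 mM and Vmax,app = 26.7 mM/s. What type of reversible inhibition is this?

competitive

Km increases (2.29 → 11.7 mM) while Vmax is unchanged — the hallmark of competitive inhibition.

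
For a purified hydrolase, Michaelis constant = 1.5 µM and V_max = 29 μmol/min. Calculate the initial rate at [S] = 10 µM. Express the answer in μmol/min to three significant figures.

[S]/(Km+[S]) = 10/11.50 = 0.8696, the fractional saturation.
v = 0.8696 × Vmax = 0.8696 × 29 = 25.2 μmol/min.

25.2 μmol/min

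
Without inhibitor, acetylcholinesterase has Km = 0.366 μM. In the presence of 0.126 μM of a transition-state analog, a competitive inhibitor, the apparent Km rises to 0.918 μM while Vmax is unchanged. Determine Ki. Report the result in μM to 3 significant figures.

Competitive: Km,app = α·Km with α = 1 + [I]/Ki.
α = Km,app/Km = 0.918/0.366 = 2.508.
Since α = 1 + [I]/Ki, [I]/Ki = 2.508 − 1 = 1.508 and Ki = 0.126/1.508 = 0.0835 μM.

0.0835 μM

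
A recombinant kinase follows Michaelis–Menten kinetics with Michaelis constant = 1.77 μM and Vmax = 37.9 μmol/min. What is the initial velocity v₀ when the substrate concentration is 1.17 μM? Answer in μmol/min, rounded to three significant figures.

v = Vmax·[S]/(Km + [S]) = 37.9 × 1.17 / (1.77 + 1.17)
  = 44.34 / 2.940 = 15.1 μmol/min.

15.1 μmol/min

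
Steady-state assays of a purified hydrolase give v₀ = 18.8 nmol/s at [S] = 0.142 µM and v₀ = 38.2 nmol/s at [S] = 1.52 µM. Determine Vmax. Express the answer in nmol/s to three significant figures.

In reciprocal form, 1/v = (Km/Vmax)·(1/[S]) + 1/Vmax. The two points give (1/[S], 1/v) = (7.042, 0.05319) and (0.6579, 0.02618).
Slope = (0.05319 − 0.02618)/(7.042 − 0.6579) = 0.004231; intercept = 0.05319 − 0.004231×7.042 = 0.02339.
Vmax = 1/intercept = 42.7 nmol/s; Km = slope × Vmax = 0.004231 × 42.7 = 0.181 µM.

42.7 nmol/s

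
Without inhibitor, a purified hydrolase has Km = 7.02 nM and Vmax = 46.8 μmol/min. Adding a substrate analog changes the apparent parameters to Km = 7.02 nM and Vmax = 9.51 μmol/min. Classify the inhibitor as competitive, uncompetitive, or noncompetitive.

noncompetitive

Vmax decreases (46.8 → 9.51 μmol/min) while Km is unchanged — pure noncompetitive inhibition.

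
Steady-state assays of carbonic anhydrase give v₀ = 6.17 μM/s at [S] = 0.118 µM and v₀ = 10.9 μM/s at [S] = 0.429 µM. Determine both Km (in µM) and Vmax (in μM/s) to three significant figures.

Km = 0.176 µM; Vmax = 15.4 μM/s

From v = Vmax[S]/(Km+[S]), each point gives Vmax = v(Km+[S])/[S].
Equating: 6.17(Km+0.118)/0.118 = 10.9(Km+0.429)/0.429.
52.29·Km + 6.17 = 25.41·Km + 10.9, so (52.29 − 25.41)·Km = 10.9 − 6.17.
Km = 4.730/26.88 = 0.176 µM; then Vmax = 6.17(0.176+0.118)/0.118 = 15.4 μM/s.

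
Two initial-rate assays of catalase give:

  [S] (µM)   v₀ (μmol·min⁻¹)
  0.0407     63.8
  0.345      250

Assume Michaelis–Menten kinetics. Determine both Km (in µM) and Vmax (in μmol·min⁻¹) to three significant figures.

From v = Vmax[S]/(Km+[S]), each point gives Vmax = v(Km+[S])/[S].
Equating: 63.8(Km+0.0407)/0.0407 = 250(Km+0.345)/0.345.
1568·Km + 63.8 = 724.6·Km + 250, so (1568 − 724.6)·Km = 250 − 63.8.
Km = 186.2/842.9 = 0.221 µM; then Vmax = 63.8(0.221+0.0407)/0.0407 = 410 μmol·min⁻¹.

Km = 0.221 µM; Vmax = 410 μmol·min⁻¹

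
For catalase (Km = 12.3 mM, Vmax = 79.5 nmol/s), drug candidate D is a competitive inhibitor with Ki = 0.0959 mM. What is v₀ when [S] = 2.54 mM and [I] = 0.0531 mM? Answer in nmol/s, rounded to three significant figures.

With α = 1 + [I]/Ki = 1 + 0.0531/0.0959 = 1.554, the competitive rate law is v = Vmax[S] / (αKm + [S]).
v = 79.5×2.54 / (1.554×12.3 + 2.54) = 201.9/21.65 = 9.33 nmol/s.

9.33 nmol/s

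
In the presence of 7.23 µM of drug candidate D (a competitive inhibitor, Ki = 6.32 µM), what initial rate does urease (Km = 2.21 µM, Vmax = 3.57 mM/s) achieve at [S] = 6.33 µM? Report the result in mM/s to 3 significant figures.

α = 1 + [I]/Ki = 1 + 7.23/6.32 = 2.144.
For a competitive inhibitor, Vmax is unchanged and the apparent Km becomes α·Km: Km,app = 4.74 µM, Vmax,app = 3.57 mM/s.
v = Vmax,app·[S]/(Km,app + [S]) = 3.57 × 6.33/(4.74 + 6.33) = 2.04 mM/s.

2.04 mM/s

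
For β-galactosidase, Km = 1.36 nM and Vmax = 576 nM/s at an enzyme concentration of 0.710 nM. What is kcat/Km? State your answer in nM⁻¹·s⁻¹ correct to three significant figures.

kcat = Vmax/[E]total = 576/0.710 = 811 s⁻¹.
kcat/Km = 811/1.36 = 597 nM⁻¹·s⁻¹.

597 nM⁻¹·s⁻¹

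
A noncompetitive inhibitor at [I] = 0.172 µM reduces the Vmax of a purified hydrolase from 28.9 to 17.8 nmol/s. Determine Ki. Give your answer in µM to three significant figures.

Noncompetitive: Vmax,app = Vmax/α with α = 1 + [I]/Ki.
α = Vmax/Vmax,app = 28.9/17.8 = 1.624.
Since α = 1 + [I]/Ki, [I]/Ki = 1.624 − 1 = 0.6236 and Ki = 0.172/0.6236 = 0.276 µM.

0.276 µM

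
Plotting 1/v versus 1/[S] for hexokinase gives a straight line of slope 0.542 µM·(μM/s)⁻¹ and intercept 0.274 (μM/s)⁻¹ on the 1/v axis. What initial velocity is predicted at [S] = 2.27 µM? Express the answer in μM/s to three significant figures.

1.95 μM/s

The y-intercept is 1/Vmax, so Vmax = 1/0.274 = 3.65 μM/s.
The slope is Km/Vmax, so Km = 0.542 × 3.65 = 1.98 µM.
Then v = 3.65 × 2.27/(1.98 + 2.27) = 1.95 μM/s.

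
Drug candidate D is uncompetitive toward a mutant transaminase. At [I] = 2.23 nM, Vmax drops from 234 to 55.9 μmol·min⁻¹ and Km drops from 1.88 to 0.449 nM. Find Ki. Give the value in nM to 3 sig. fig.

0.700 nM

Uncompetitive: Vmax,app = Vmax/α (and Km,app = Km/α) with α = 1 + [I]/Ki.
α = Vmax/Vmax,app = 234/55.9 = 4.186.
Since α = 1 + [I]/Ki, [I]/Ki = 4.186 − 1 = 3.186 and Ki = 2.23/3.186 = 0.700 nM.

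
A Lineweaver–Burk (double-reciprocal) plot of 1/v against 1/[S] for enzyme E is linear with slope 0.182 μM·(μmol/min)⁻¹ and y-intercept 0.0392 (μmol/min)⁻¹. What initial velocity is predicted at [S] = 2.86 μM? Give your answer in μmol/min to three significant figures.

The y-intercept is 1/Vmax, so Vmax = 1/0.0392 = 25.5 μmol/min.
The slope is Km/Vmax, so Km = 0.182 × 25.5 = 4.64 μM.
Then v = 25.5 × 2.86/(4.64 + 2.86) = 9.72 μmol/min.

9.72 μmol/min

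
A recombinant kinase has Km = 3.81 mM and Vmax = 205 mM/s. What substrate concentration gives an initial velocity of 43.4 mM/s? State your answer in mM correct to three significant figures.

1.02 mM

The required fractional saturation is v/Vmax = 43.4/205 = 0.2117.
Then [S]/(Km+[S]) = 0.2117 ⇒ [S] = 3.81 × 0.2117/(1 − 0.2117) = 1.02 mM.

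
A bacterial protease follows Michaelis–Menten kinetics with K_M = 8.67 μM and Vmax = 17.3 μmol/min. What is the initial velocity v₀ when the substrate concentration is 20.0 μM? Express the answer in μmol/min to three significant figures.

12.1 μmol/min

v = Vmax·[S]/(Km + [S]) = 17.3 × 20.0 / (8.67 + 20.0)
  = 346.0 / 28.67 = 12.1 μmol/min.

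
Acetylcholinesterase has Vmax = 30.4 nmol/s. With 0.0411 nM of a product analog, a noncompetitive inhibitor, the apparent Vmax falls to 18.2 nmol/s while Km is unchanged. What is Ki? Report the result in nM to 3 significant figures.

Noncompetitive: Vmax,app = Vmax/α with α = 1 + [I]/Ki.
α = Vmax/Vmax,app = 30.4/18.2 = 1.670.
Since α = 1 + [I]/Ki, [I]/Ki = 1.670 − 1 = 0.6703 and Ki = 0.0411/0.6703 = 0.0613 nM.

0.0613 nM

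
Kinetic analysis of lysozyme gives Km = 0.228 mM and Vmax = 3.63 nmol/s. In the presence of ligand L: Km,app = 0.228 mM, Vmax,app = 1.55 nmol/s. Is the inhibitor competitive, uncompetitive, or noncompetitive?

noncompetitive

Vmax decreases (3.63 → 1.55 nmol/s) while Km is unchanged — pure noncompetitive inhibition.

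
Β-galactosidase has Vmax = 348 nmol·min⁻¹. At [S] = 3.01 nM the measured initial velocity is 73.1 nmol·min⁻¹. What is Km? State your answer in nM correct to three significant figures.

11.3 nM

v/Vmax = 73.1/348 = 0.2101 = [S]/(Km+[S]).
So Km + [S] = [S]/0.2101 = 14.33 nM, giving Km = 14.33 − 3.01 = 11.3 nM.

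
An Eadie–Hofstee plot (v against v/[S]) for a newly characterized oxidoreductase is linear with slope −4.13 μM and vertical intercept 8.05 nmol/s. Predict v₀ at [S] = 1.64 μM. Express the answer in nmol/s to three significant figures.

2.29 nmol/s

In the Eadie–Hofstee form v = Vmax − Km·(v/[S]), the slope is −Km and the intercept is Vmax, so Km = 4.13 μM and Vmax = 8.05 nmol/s.
v = 8.05 × 1.64/(4.13 + 1.64) = 2.29 nmol/s.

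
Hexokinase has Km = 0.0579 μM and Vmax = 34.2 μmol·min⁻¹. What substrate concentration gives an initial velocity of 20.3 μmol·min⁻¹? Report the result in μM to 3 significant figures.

Rearranging v = Vmax[S]/(Km+[S]) gives [S] = Km·v/(Vmax − v).
[S] = 0.0579 × 20.3 / (34.2 − 20.3) = 1.175/13.90 = 0.0846 μM.

0.0846 μM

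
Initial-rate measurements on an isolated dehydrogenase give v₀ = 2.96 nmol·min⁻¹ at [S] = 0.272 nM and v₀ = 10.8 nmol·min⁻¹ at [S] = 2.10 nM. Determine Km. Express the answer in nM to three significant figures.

In reciprocal form, 1/v = (Km/Vmax)·(1/[S]) + 1/Vmax. The two points give (1/[S], 1/v) = (3.676, 0.3378) and (0.4762, 0.09259).
Slope = (0.3378 − 0.09259)/(3.676 − 0.4762) = 0.07663; intercept = 0.3378 − 0.07663×3.676 = 0.05610.
Vmax = 1/intercept = 17.8 nmol·min⁻¹; Km = slope × Vmax = 0.07663 × 17.8 = 1.37 nM.

1.37 nM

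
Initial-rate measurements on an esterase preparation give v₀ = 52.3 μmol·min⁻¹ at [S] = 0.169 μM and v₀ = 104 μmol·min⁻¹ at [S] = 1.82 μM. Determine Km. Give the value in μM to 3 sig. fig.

From v = Vmax[S]/(Km+[S]), each point gives Vmax = v(Km+[S])/[S].
Equating: 52.3(Km+0.169)/0.169 = 104(Km+1.82)/1.82.
309.5·Km + 52.3 = 57.14·Km + 104, so (309.5 − 57.14)·Km = 104 − 52.3.
Km = 51.70/252.3 = 0.205 μM; then Vmax = 52.3(0.205+0.169)/0.169 = 116 μmol·min⁻¹.

0.205 μM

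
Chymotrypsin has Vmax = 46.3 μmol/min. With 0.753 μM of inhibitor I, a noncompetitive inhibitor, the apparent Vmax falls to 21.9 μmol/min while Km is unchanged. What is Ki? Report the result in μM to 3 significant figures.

0.676 μM

Noncompetitive: Vmax,app = Vmax/α with α = 1 + [I]/Ki.
α = Vmax/Vmax,app = 46.3/21.9 = 2.114.
Ki = [I]/(α − 1) = 0.753/1.114 = 0.676 μM.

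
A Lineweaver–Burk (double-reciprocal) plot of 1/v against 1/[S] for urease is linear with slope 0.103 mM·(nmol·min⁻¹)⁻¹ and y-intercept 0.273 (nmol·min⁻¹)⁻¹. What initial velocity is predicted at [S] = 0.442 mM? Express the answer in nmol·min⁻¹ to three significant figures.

1.98 nmol·min⁻¹

The y-intercept is 1/Vmax, so Vmax = 1/0.273 = 3.66 nmol·min⁻¹.
The slope is Km/Vmax, so Km = 0.103 × 3.66 = 0.377 mM.
Then v = 3.66 × 0.442/(0.377 + 0.442) = 1.98 nmol·min⁻¹.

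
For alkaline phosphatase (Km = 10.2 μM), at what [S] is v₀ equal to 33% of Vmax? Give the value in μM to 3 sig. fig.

v/Vmax = [S]/(Km+[S]) = 0.33, so [S] = Km·0.33/(1 − 0.33) = 10.2 × 0.4925.
[S] = 5.02 μM.

5.02 μM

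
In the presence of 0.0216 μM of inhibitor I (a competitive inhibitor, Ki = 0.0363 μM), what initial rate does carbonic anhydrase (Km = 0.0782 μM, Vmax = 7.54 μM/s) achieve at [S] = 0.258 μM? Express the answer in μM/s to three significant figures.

With α = 1 + [I]/Ki = 1 + 0.0216/0.0363 = 1.595, the competitive rate law is v = Vmax[S] / (αKm + [S]).
v = 7.54×0.258 / (1.595×0.0782 + 0.258) = 1.945/0.3827 = 5.08 μM/s.

5.08 μM/s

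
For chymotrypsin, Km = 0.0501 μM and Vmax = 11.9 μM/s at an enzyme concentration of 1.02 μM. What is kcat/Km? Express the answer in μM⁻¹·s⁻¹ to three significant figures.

233 μM⁻¹·s⁻¹

kcat = Vmax/[E]total = 11.9/1.02 = 11.7 s⁻¹.
kcat/Km = 11.7/0.0501 = 233 μM⁻¹·s⁻¹.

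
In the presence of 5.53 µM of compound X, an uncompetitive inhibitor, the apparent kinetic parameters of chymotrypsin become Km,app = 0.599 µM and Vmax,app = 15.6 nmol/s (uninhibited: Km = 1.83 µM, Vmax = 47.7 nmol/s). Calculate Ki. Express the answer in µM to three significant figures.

2.69 µM

Uncompetitive: Vmax,app = Vmax/α (and Km,app = Km/α) with α = 1 + [I]/Ki.
α = Vmax/Vmax,app = 47.7/15.6 = 3.058.
Since α = 1 + [I]/Ki, [I]/Ki = 3.058 − 1 = 2.058 and Ki = 5.53/2.058 = 2.69 µM.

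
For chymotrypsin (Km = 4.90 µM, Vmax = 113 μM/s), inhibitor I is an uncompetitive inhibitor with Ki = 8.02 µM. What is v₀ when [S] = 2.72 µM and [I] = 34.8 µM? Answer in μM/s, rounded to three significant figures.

α = 1 + [I]/Ki = 1 + 34.8/8.02 = 5.339.
For an uncompetitive inhibitor, both parameters are divided by α, giving Vmax/α and Km/α: Km,app = 0.918 µM, Vmax,app = 21.2 μM/s.
v = Vmax,app·[S]/(Km,app + [S]) = 21.2 × 2.72/(0.918 + 2.72) = 15.8 μM/s.

15.8 μM/s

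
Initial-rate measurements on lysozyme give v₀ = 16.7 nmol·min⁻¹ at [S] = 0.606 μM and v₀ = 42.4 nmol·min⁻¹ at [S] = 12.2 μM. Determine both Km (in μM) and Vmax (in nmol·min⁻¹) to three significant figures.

Km = 1.07 μM; Vmax = 46.1 nmol·min⁻¹

From v = Vmax[S]/(Km+[S]), each point gives Vmax = v(Km+[S])/[S].
Equating: 16.7(Km+0.606)/0.606 = 42.4(Km+12.2)/12.2.
27.56·Km + 16.7 = 3.475·Km + 42.4, so (27.56 − 3.475)·Km = 42.4 − 16.7.
Km = 25.70/24.08 = 1.07 μM; then Vmax = 16.7(1.07+0.606)/0.606 = 46.1 nmol·min⁻¹.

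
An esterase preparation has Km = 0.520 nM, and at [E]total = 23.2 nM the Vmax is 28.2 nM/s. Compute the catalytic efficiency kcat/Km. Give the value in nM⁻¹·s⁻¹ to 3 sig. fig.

kcat = Vmax/[E]total = 28.2/23.2 = 1.22 s⁻¹.
kcat/Km = 1.22/0.520 = 2.34 nM⁻¹·s⁻¹.

2.34 nM⁻¹·s⁻¹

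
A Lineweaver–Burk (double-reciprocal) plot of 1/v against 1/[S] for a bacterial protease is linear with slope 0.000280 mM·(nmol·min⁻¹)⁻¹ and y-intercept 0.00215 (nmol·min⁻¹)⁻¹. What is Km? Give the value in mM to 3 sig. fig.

y-intercept = 1/Vmax ⇒ Vmax = 465 nmol·min⁻¹; slope = Km/Vmax ⇒ Km = slope × Vmax.
Km = 0.000280 × 465 = 0.130 mM.

0.130 mM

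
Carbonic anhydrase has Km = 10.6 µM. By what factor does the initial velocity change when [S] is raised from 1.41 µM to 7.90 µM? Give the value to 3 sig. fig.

3.64

The fractional saturations are [S]/(Km+[S]) = 1.41/12.01 = 0.1174 and 7.90/18.50 = 0.4270.
v₂/v₁ is just their ratio: 0.4270/0.1174 = 3.64.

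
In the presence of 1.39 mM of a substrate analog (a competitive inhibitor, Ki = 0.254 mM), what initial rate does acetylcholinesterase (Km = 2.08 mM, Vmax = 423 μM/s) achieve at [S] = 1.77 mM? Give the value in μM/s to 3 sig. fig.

With α = 1 + [I]/Ki = 1 + 1.39/0.254 = 6.472, the competitive rate law is v = Vmax[S] / (αKm + [S]).
v = 423×1.77 / (6.472×2.08 + 1.77) = 748.7/15.23 = 49.2 μM/s.

49.2 μM/s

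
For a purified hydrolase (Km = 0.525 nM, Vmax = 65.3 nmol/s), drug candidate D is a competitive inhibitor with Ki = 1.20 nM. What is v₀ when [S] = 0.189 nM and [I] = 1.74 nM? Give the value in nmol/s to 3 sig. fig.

With α = 1 + [I]/Ki = 1 + 1.74/1.20 = 2.450, the competitive rate law is v = Vmax[S] / (αKm + [S]).
v = 65.3×0.189 / (2.450×0.525 + 0.189) = 12.34/1.475 = 8.37 nmol/s.

8.37 nmol/s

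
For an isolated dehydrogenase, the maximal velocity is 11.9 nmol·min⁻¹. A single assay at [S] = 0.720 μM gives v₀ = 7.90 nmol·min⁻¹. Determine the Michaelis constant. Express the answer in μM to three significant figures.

0.365 μM

From v = Vmax[S]/(Km+[S]), Km = [S](Vmax − v)/v.
Km = 0.720 × (11.9 − 7.90) / 7.90 = 2.880/7.90 = 0.365 μM.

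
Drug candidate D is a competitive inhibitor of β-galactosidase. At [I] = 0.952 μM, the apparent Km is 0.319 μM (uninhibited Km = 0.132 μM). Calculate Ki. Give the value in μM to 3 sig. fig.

Competitive: Km,app = α·Km with α = 1 + [I]/Ki.
α = Km,app/Km = 0.319/0.132 = 2.417.
Ki = [I]/(α − 1) = 0.952/1.417 = 0.672 μM.

0.672 μM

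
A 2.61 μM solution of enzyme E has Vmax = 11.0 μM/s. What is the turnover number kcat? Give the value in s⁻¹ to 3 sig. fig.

kcat = Vmax/[E]total = 11.0 μM/s / 2.61 μM = 4.21 s⁻¹.

4.21 s⁻¹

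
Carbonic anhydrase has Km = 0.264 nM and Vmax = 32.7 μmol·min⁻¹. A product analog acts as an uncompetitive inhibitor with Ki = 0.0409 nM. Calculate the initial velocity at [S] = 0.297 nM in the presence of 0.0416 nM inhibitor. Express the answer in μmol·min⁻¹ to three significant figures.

11.3 μmol·min⁻¹

α = 1 + [I]/Ki = 1 + 0.0416/0.0409 = 2.017.
For an uncompetitive inhibitor, both parameters are divided by α, giving Vmax/α and Km/α: Km,app = 0.131 nM, Vmax,app = 16.2 μmol·min⁻¹.
v = Vmax,app·[S]/(Km,app + [S]) = 16.2 × 0.297/(0.131 + 0.297) = 11.3 μmol·min⁻¹.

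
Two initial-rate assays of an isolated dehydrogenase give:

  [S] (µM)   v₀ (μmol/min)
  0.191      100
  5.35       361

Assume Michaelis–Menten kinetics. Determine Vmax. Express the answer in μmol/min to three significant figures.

From v = Vmax[S]/(Km+[S]), each point gives Vmax = v(Km+[S])/[S].
Equating: 100(Km+0.191)/0.191 = 361(Km+5.35)/5.35.
523.6·Km + 100 = 67.48·Km + 361, so (523.6 − 67.48)·Km = 361 − 100.
Km = 261.0/456.1 = 0.572 µM; then Vmax = 100(0.572+0.191)/0.191 = 400 μmol/min.

400 μmol/min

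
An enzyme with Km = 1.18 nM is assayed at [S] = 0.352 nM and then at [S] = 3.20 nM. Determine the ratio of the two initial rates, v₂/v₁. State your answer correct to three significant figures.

Since Vmax cancels, v₂/v₁ = [S]₂(Km+[S]₁) / [S]₁(Km+[S]₂).
= 3.20×(1.18+0.352) / (0.352×(1.18+3.20)) = 4.902/1.542 = 3.18.

3.18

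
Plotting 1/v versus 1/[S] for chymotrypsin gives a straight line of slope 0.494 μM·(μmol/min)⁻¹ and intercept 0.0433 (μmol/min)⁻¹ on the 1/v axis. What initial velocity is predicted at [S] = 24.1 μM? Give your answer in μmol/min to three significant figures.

The y-intercept is 1/Vmax, so Vmax = 1/0.0433 = 23.1 μmol/min.
The slope is Km/Vmax, so Km = 0.494 × 23.1 = 11.4 μM.
Then v = 23.1 × 24.1/(11.4 + 24.1) = 15.7 μmol/min.

15.7 μmol/min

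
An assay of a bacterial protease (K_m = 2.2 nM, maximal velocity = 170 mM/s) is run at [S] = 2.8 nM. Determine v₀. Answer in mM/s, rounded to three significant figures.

95.2 mM/s

[S]/(Km+[S]) = 2.8/5.000 = 0.5600, the fractional saturation.
v = 0.5600 × Vmax = 0.5600 × 170 = 95.2 mM/s.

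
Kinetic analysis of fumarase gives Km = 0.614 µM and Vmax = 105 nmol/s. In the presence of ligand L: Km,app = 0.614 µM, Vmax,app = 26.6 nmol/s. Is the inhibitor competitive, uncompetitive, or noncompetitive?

noncompetitive

Vmax decreases (105 → 26.6 nmol/s) while Km is unchanged — pure noncompetitive inhibition.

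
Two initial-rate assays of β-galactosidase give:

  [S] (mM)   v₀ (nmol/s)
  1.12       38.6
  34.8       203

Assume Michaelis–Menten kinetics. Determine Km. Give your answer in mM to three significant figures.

5.74 mM

From v = Vmax[S]/(Km+[S]), each point gives Vmax = v(Km+[S])/[S].
Equating: 38.6(Km+1.12)/1.12 = 203(Km+34.8)/34.8.
34.46·Km + 38.6 = 5.833·Km + 203, so (34.46 − 5.833)·Km = 203 − 38.6.
Km = 164.4/28.63 = 5.74 mM; then Vmax = 38.6(5.74+1.12)/1.12 = 236 nmol/s.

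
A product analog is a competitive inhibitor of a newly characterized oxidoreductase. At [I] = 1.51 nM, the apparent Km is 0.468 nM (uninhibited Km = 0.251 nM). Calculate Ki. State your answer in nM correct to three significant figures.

Competitive: Km,app = α·Km with α = 1 + [I]/Ki.
α = Km,app/Km = 0.468/0.251 = 1.865.
Ki = [I]/(α − 1) = 1.51/0.8645 = 1.75 nM.

1.75 nM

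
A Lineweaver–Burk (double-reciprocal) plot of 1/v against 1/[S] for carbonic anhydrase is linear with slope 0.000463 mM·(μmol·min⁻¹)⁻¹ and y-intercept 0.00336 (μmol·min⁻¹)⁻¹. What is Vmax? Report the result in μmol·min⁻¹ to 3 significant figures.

The y-intercept of a Lineweaver–Burk plot equals 1/Vmax, so Vmax = 1/0.00336 = 298 μmol·min⁻¹.

298 μmol·min⁻¹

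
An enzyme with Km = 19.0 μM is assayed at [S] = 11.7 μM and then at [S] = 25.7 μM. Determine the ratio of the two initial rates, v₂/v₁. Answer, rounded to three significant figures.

Since Vmax cancels, v₂/v₁ = [S]₂(Km+[S]₁) / [S]₁(Km+[S]₂).
= 25.7×(19.0+11.7) / (11.7×(19.0+25.7)) = 789.0/523.0 = 1.51.

1.51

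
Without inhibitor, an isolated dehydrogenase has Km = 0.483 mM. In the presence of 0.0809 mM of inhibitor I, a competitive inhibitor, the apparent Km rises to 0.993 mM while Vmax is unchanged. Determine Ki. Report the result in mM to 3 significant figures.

Competitive: Km,app = α·Km with α = 1 + [I]/Ki.
α = Km,app/Km = 0.993/0.483 = 2.056.
Since α = 1 + [I]/Ki, [I]/Ki = 2.056 − 1 = 1.056 and Ki = 0.0809/1.056 = 0.0766 mM.

0.0766 mM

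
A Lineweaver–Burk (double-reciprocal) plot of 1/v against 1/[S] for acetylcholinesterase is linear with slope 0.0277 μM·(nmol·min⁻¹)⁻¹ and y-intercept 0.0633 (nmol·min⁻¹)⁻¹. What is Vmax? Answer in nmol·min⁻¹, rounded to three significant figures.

The y-intercept of a Lineweaver–Burk plot equals 1/Vmax, so Vmax = 1/0.0633 = 15.8 nmol·min⁻¹.

15.8 nmol·min⁻¹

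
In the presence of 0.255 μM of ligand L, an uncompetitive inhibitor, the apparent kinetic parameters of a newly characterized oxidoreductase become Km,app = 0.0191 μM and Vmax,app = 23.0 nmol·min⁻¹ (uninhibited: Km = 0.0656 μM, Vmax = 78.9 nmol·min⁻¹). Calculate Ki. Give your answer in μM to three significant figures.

Uncompetitive: Vmax,app = Vmax/α (and Km,app = Km/α) with α = 1 + [I]/Ki.
α = Vmax/Vmax,app = 78.9/23.0 = 3.430.
Ki = [I]/(α − 1) = 0.255/2.430 = 0.105 μM.

0.105 μM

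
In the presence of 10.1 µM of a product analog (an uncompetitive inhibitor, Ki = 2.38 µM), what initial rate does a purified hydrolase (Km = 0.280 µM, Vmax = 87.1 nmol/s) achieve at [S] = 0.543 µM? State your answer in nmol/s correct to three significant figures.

15.1 nmol/s

With α = 1 + [I]/Ki = 1 + 10.1/2.38 = 5.244, the uncompetitive rate law is v = (Vmax/α)·[S] / (Km/α + [S]).
v = (87.1/5.244)×0.543 / (0.280/5.244 + 0.543) = 9.019/0.5964 = 15.1 nmol/s.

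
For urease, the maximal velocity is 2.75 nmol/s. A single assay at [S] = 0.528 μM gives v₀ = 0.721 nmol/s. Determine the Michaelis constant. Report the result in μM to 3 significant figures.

v/Vmax = 0.721/2.75 = 0.2622 = [S]/(Km+[S]).
So Km + [S] = [S]/0.2622 = 2.014 μM, giving Km = 2.014 − 0.528 = 1.49 μM.

1.49 μM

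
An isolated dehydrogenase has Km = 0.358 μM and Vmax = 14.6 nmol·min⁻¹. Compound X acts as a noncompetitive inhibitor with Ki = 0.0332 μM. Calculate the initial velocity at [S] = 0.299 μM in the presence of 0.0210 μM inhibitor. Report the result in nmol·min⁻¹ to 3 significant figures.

With α = 1 + [I]/Ki = 1 + 0.0210/0.0332 = 1.633, the noncompetitive rate law is v = (Vmax/α)·[S] / (Km + [S]).
v = (14.6/1.633)×0.299 / (0.358 + 0.299) = 2.674/0.6570 = 4.07 nmol·min⁻¹.

4.07 nmol·min⁻¹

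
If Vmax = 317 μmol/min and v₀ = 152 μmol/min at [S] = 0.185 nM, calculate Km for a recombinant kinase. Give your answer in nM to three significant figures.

v/Vmax = 152/317 = 0.4795 = [S]/(Km+[S]).
So Km + [S] = [S]/0.4795 = 0.3858 nM, giving Km = 0.3858 − 0.185 = 0.201 nM.

0.201 nM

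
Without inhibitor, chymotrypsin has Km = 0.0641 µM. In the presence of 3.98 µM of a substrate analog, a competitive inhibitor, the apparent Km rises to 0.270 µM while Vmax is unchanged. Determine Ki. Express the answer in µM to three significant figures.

Competitive: Km,app = α·Km with α = 1 + [I]/Ki.
α = Km,app/Km = 0.270/0.0641 = 4.212.
Ki = [I]/(α − 1) = 3.98/3.212 = 1.24 µM.

1.24 µM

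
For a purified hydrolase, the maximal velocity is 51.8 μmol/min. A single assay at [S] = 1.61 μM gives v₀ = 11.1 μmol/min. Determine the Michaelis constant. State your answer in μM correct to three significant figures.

5.90 μM

From v = Vmax[S]/(Km+[S]), Km = [S](Vmax − v)/v.
Km = 1.61 × (51.8 − 11.1) / 11.1 = 65.53/11.1 = 5.90 μM.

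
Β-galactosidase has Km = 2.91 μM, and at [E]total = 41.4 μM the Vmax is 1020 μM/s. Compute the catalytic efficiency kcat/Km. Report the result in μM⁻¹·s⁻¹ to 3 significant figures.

8.47 μM⁻¹·s⁻¹

kcat = Vmax/[E]total = 1020/41.4 = 24.6 s⁻¹.
kcat/Km = 24.6/2.91 = 8.47 μM⁻¹·s⁻¹.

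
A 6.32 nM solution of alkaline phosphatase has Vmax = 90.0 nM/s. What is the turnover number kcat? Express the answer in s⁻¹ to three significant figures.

kcat = Vmax/[E]total = 90.0 nM/s / 6.32 nM = 14.2 s⁻¹.

14.2 s⁻¹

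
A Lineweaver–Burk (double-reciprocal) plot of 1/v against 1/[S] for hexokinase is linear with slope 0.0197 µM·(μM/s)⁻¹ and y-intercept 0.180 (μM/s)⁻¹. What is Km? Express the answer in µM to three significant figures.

y-intercept = 1/Vmax ⇒ Vmax = 5.56 μM/s; slope = Km/Vmax ⇒ Km = slope × Vmax.
Km = 0.0197 × 5.56 = 0.109 µM.

0.109 µM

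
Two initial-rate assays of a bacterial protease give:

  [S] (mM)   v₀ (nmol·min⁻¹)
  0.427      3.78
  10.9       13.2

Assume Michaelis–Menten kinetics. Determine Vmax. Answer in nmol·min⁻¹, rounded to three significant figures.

14.7 nmol·min⁻¹

In reciprocal form, 1/v = (Km/Vmax)·(1/[S]) + 1/Vmax. The two points give (1/[S], 1/v) = (2.342, 0.2646) and (0.09174, 0.07576).
Slope = (0.2646 − 0.07576)/(2.342 − 0.09174) = 0.08390; intercept = 0.2646 − 0.08390×2.342 = 0.06806.
Vmax = 1/intercept = 14.7 nmol·min⁻¹; Km = slope × Vmax = 0.08390 × 14.7 = 1.23 mM.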